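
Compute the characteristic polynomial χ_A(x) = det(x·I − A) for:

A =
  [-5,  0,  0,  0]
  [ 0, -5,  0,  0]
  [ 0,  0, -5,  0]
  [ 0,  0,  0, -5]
x^4 + 20*x^3 + 150*x^2 + 500*x + 625

Expanding det(x·I − A) (e.g. by cofactor expansion or by noting that A is similar to its Jordan form J, which has the same characteristic polynomial as A) gives
  χ_A(x) = x^4 + 20*x^3 + 150*x^2 + 500*x + 625
which factors as (x + 5)^4. The eigenvalues (with algebraic multiplicities) are λ = -5 with multiplicity 4.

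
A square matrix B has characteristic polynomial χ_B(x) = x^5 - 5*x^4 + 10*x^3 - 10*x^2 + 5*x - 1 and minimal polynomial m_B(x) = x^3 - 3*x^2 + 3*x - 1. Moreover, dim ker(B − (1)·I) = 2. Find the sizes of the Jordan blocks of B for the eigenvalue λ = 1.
Block sizes for λ = 1: [3, 2]

Step 1 — from the characteristic polynomial, algebraic multiplicity of λ = 1 is 5. From dim ker(B − (1)·I) = 2, there are exactly 2 Jordan blocks for λ = 1.
Step 2 — from the minimal polynomial, the factor (x − 1)^3 tells us the largest block for λ = 1 has size 3.
Step 3 — with total size 5, 2 blocks, and largest block 3, the block sizes (in nonincreasing order) are [3, 2].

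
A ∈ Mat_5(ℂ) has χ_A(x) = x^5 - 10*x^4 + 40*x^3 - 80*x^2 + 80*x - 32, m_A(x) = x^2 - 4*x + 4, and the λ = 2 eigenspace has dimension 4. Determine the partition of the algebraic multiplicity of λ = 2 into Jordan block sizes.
Block sizes for λ = 2: [2, 1, 1, 1]

Step 1 — from the characteristic polynomial, algebraic multiplicity of λ = 2 is 5. From dim ker(A − (2)·I) = 4, there are exactly 4 Jordan blocks for λ = 2.
Step 2 — from the minimal polynomial, the factor (x − 2)^2 tells us the largest block for λ = 2 has size 2.
Step 3 — with total size 5, 4 blocks, and largest block 2, the block sizes (in nonincreasing order) are [2, 1, 1, 1].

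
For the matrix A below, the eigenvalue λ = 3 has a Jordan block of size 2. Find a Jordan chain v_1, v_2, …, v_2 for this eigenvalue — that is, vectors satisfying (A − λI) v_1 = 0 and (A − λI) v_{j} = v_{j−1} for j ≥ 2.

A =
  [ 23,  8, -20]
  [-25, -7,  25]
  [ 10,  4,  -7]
A Jordan chain for λ = 3 of length 2:
v_1 = (20, -25, 10)ᵀ
v_2 = (1, 0, 0)ᵀ

Let N = A − (3)·I. We want v_2 with N^2 v_2 = 0 but N^1 v_2 ≠ 0; then v_{j-1} := N · v_j for j = 2, …, 2.

Pick v_2 = (1, 0, 0)ᵀ.
Then v_1 = N · v_2 = (20, -25, 10)ᵀ.

Sanity check: (A − (3)·I) v_1 = (0, 0, 0)ᵀ = 0. ✓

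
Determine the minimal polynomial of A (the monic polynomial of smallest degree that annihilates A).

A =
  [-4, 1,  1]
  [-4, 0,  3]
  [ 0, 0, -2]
x^3 + 6*x^2 + 12*x + 8

The characteristic polynomial is χ_A(x) = (x + 2)^3, so the eigenvalues are known. The minimal polynomial is
  m_A(x) = Π_λ (x − λ)^{k_λ}
where k_λ is the size of the *largest* Jordan block for λ (equivalently, the smallest k with (A − λI)^k v = 0 for every generalised eigenvector v of λ).

  λ = -2: largest Jordan block has size 3, contributing (x + 2)^3

So m_A(x) = (x + 2)^3 = x^3 + 6*x^2 + 12*x + 8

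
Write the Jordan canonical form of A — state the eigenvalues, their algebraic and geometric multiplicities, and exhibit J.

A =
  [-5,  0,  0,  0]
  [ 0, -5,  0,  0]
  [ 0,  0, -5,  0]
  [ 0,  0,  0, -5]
J_1(-5) ⊕ J_1(-5) ⊕ J_1(-5) ⊕ J_1(-5)

The characteristic polynomial is
  det(x·I − A) = x^4 + 20*x^3 + 150*x^2 + 500*x + 625 = (x + 5)^4

Eigenvalues and multiplicities (the geometric multiplicity of λ is n − rank(A − λI), which equals the number of Jordan blocks for λ):
  λ = -5: algebraic multiplicity = 4, geometric multiplicity = 4

Determining the block sizes for each eigenvalue:
  λ = -5: gm = am = 4, so every block has size 1 → block sizes [1, 1, 1, 1]

Assembling the blocks gives a Jordan form
J =
  [-5,  0,  0,  0]
  [ 0, -5,  0,  0]
  [ 0,  0, -5,  0]
  [ 0,  0,  0, -5]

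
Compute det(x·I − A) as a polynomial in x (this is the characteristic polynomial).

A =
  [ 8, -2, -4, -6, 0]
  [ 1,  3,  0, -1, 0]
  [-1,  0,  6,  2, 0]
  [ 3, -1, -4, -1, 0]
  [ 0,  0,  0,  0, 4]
x^5 - 20*x^4 + 160*x^3 - 640*x^2 + 1280*x - 1024

Expanding det(x·I − A) (e.g. by cofactor expansion or by noting that A is similar to its Jordan form J, which has the same characteristic polynomial as A) gives
  χ_A(x) = x^5 - 20*x^4 + 160*x^3 - 640*x^2 + 1280*x - 1024
which factors as (x - 4)^5. The eigenvalues (with algebraic multiplicities) are λ = 4 with multiplicity 5.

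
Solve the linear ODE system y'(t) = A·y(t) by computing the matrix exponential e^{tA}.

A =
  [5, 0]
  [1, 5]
e^{tA} =
  [exp(5*t), 0]
  [t*exp(5*t), exp(5*t)]

Strategy: write A = P · J · P⁻¹ where J is a Jordan canonical form, so e^{tA} = P · e^{tJ} · P⁻¹, and e^{tJ} can be computed block-by-block.

A has Jordan form
J =
  [5, 1]
  [0, 5]
(up to reordering of blocks).

Per-block formulas:
  For a 2×2 Jordan block J_2(5): exp(t · J_2(5)) = e^(5t)·(I + t·N), where N is the 2×2 nilpotent shift.

After assembling e^{tJ} and conjugating by P, we get:

e^{tA} =
  [exp(5*t), 0]
  [t*exp(5*t), exp(5*t)]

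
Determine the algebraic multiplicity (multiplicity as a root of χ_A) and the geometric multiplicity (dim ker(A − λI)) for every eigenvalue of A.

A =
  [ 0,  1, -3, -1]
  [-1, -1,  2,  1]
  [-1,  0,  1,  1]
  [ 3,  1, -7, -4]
λ = -1: alg = 4, geom = 2

Step 1 — factor the characteristic polynomial to read off the algebraic multiplicities:
  χ_A(x) = (x + 1)^4

Step 2 — compute geometric multiplicities via the rank-nullity identity g(λ) = n − rank(A − λI):
  rank(A − (-1)·I) = 2, so dim ker(A − (-1)·I) = n − 2 = 2

Summary:
  λ = -1: algebraic multiplicity = 4, geometric multiplicity = 2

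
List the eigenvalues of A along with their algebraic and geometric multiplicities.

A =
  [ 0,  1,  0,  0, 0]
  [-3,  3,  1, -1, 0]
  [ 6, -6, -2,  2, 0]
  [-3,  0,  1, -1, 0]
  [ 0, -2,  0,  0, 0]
λ = 0: alg = 5, geom = 3

Step 1 — factor the characteristic polynomial to read off the algebraic multiplicities:
  χ_A(x) = x^5

Step 2 — compute geometric multiplicities via the rank-nullity identity g(λ) = n − rank(A − λI):
  rank(A − (0)·I) = 2, so dim ker(A − (0)·I) = n − 2 = 3

Summary:
  λ = 0: algebraic multiplicity = 5, geometric multiplicity = 3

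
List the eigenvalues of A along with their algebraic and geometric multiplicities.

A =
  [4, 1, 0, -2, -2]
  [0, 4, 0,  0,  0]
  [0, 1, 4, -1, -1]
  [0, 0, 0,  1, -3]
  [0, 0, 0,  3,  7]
λ = 4: alg = 5, geom = 3

Step 1 — factor the characteristic polynomial to read off the algebraic multiplicities:
  χ_A(x) = (x - 4)^5

Step 2 — compute geometric multiplicities via the rank-nullity identity g(λ) = n − rank(A − λI):
  rank(A − (4)·I) = 2, so dim ker(A − (4)·I) = n − 2 = 3

Summary:
  λ = 4: algebraic multiplicity = 5, geometric multiplicity = 3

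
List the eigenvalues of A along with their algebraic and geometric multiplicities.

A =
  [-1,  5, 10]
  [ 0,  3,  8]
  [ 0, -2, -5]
λ = -1: alg = 3, geom = 2

Step 1 — factor the characteristic polynomial to read off the algebraic multiplicities:
  χ_A(x) = (x + 1)^3

Step 2 — compute geometric multiplicities via the rank-nullity identity g(λ) = n − rank(A − λI):
  rank(A − (-1)·I) = 1, so dim ker(A − (-1)·I) = n − 1 = 2

Summary:
  λ = -1: algebraic multiplicity = 3, geometric multiplicity = 2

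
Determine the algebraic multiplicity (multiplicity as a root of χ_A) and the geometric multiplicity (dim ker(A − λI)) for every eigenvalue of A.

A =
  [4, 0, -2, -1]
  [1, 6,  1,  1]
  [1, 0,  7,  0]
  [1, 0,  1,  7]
λ = 6: alg = 4, geom = 2

Step 1 — factor the characteristic polynomial to read off the algebraic multiplicities:
  χ_A(x) = (x - 6)^4

Step 2 — compute geometric multiplicities via the rank-nullity identity g(λ) = n − rank(A − λI):
  rank(A − (6)·I) = 2, so dim ker(A − (6)·I) = n − 2 = 2

Summary:
  λ = 6: algebraic multiplicity = 4, geometric multiplicity = 2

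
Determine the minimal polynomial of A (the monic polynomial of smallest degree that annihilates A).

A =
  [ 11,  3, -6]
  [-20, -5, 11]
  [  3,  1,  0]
x^3 - 6*x^2 + 12*x - 8

The characteristic polynomial is χ_A(x) = (x - 2)^3, so the eigenvalues are known. The minimal polynomial is
  m_A(x) = Π_λ (x − λ)^{k_λ}
where k_λ is the size of the *largest* Jordan block for λ (equivalently, the smallest k with (A − λI)^k v = 0 for every generalised eigenvector v of λ).

  λ = 2: largest Jordan block has size 3, contributing (x − 2)^3

So m_A(x) = (x - 2)^3 = x^3 - 6*x^2 + 12*x - 8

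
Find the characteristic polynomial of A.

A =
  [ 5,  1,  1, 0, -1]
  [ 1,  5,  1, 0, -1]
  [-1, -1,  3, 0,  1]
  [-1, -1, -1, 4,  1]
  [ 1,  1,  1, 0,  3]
x^5 - 20*x^4 + 160*x^3 - 640*x^2 + 1280*x - 1024

Expanding det(x·I − A) (e.g. by cofactor expansion or by noting that A is similar to its Jordan form J, which has the same characteristic polynomial as A) gives
  χ_A(x) = x^5 - 20*x^4 + 160*x^3 - 640*x^2 + 1280*x - 1024
which factors as (x - 4)^5. The eigenvalues (with algebraic multiplicities) are λ = 4 with multiplicity 5.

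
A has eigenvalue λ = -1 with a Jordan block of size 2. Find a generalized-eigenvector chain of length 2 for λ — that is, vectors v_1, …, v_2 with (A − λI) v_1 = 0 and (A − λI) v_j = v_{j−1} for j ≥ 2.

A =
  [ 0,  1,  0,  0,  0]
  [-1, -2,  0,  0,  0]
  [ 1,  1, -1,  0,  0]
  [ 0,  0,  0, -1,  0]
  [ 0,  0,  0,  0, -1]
A Jordan chain for λ = -1 of length 2:
v_1 = (1, -1, 1, 0, 0)ᵀ
v_2 = (1, 0, 0, 0, 0)ᵀ

Let N = A − (-1)·I. We want v_2 with N^2 v_2 = 0 but N^1 v_2 ≠ 0; then v_{j-1} := N · v_j for j = 2, …, 2.

Pick v_2 = (1, 0, 0, 0, 0)ᵀ.
Then v_1 = N · v_2 = (1, -1, 1, 0, 0)ᵀ.

Sanity check: (A − (-1)·I) v_1 = (0, 0, 0, 0, 0)ᵀ = 0. ✓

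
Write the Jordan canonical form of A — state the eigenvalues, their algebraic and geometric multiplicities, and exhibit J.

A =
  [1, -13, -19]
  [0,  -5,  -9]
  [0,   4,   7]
J_3(1)

The characteristic polynomial is
  det(x·I − A) = x^3 - 3*x^2 + 3*x - 1 = (x - 1)^3

Eigenvalues and multiplicities (the geometric multiplicity of λ is n − rank(A − λI), which equals the number of Jordan blocks for λ):
  λ = 1: algebraic multiplicity = 3, geometric multiplicity = 1

Determining the block sizes for each eigenvalue:
  λ = 1: one block (gm = 1), so the single block has size am = 3 → block sizes [3]

Assembling the blocks gives a Jordan form
J =
  [1, 1, 0]
  [0, 1, 1]
  [0, 0, 1]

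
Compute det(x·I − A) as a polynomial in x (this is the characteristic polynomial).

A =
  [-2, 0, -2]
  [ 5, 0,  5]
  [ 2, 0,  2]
x^3

Expanding det(x·I − A) (e.g. by cofactor expansion or by noting that A is similar to its Jordan form J, which has the same characteristic polynomial as A) gives
  χ_A(x) = x^3
which factors as x^3. The eigenvalues (with algebraic multiplicities) are λ = 0 with multiplicity 3.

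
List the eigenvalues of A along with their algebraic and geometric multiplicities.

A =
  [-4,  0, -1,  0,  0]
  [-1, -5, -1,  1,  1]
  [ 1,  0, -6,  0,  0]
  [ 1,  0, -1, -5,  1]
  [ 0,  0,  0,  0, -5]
λ = -5: alg = 5, geom = 2

Step 1 — factor the characteristic polynomial to read off the algebraic multiplicities:
  χ_A(x) = (x + 5)^5

Step 2 — compute geometric multiplicities via the rank-nullity identity g(λ) = n − rank(A − λI):
  rank(A − (-5)·I) = 3, so dim ker(A − (-5)·I) = n − 3 = 2

Summary:
  λ = -5: algebraic multiplicity = 5, geometric multiplicity = 2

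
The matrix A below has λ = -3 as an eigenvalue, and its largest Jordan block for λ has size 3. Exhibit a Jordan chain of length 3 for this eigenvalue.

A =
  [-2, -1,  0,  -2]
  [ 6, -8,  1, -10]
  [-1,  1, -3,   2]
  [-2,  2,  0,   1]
A Jordan chain for λ = -3 of length 3:
v_1 = (-1, -5, 1, 2)ᵀ
v_2 = (1, 6, -1, -2)ᵀ
v_3 = (1, 0, 0, 0)ᵀ

Let N = A − (-3)·I. We want v_3 with N^3 v_3 = 0 but N^2 v_3 ≠ 0; then v_{j-1} := N · v_j for j = 3, …, 2.

Pick v_3 = (1, 0, 0, 0)ᵀ.
Then v_2 = N · v_3 = (1, 6, -1, -2)ᵀ.
Then v_1 = N · v_2 = (-1, -5, 1, 2)ᵀ.

Sanity check: (A − (-3)·I) v_1 = (0, 0, 0, 0)ᵀ = 0. ✓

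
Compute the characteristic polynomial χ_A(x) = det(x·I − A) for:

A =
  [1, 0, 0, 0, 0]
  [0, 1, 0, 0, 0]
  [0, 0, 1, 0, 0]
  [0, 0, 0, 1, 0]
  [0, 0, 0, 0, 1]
x^5 - 5*x^4 + 10*x^3 - 10*x^2 + 5*x - 1

Expanding det(x·I − A) (e.g. by cofactor expansion or by noting that A is similar to its Jordan form J, which has the same characteristic polynomial as A) gives
  χ_A(x) = x^5 - 5*x^4 + 10*x^3 - 10*x^2 + 5*x - 1
which factors as (x - 1)^5. The eigenvalues (with algebraic multiplicities) are λ = 1 with multiplicity 5.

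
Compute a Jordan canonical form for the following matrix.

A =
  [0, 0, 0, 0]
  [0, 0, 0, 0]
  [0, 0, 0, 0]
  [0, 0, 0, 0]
J_1(0) ⊕ J_1(0) ⊕ J_1(0) ⊕ J_1(0)

The characteristic polynomial is
  det(x·I − A) = x^4

Eigenvalues and multiplicities (the geometric multiplicity of λ is n − rank(A − λI), which equals the number of Jordan blocks for λ):
  λ = 0: algebraic multiplicity = 4, geometric multiplicity = 4

Determining the block sizes for each eigenvalue:
  λ = 0: gm = am = 4, so every block has size 1 → block sizes [1, 1, 1, 1]

Assembling the blocks gives a Jordan form
J =
  [0, 0, 0, 0]
  [0, 0, 0, 0]
  [0, 0, 0, 0]
  [0, 0, 0, 0]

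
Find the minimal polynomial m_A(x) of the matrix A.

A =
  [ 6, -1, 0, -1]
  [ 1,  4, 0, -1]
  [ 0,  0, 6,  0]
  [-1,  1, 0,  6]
x^2 - 11*x + 30

The characteristic polynomial is χ_A(x) = (x - 6)^2*(x - 5)^2, so the eigenvalues are known. The minimal polynomial is
  m_A(x) = Π_λ (x − λ)^{k_λ}
where k_λ is the size of the *largest* Jordan block for λ (equivalently, the smallest k with (A − λI)^k v = 0 for every generalised eigenvector v of λ).

  λ = 5: largest Jordan block has size 1, contributing (x − 5)
  λ = 6: largest Jordan block has size 1, contributing (x − 6)

So m_A(x) = (x - 6)*(x - 5) = x^2 - 11*x + 30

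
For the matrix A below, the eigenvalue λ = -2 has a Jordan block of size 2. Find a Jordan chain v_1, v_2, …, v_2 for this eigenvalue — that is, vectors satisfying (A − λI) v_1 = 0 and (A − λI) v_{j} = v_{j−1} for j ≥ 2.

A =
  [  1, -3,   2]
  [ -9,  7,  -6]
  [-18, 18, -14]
A Jordan chain for λ = -2 of length 2:
v_1 = (3, -9, -18)ᵀ
v_2 = (1, 0, 0)ᵀ

Let N = A − (-2)·I. We want v_2 with N^2 v_2 = 0 but N^1 v_2 ≠ 0; then v_{j-1} := N · v_j for j = 2, …, 2.

Pick v_2 = (1, 0, 0)ᵀ.
Then v_1 = N · v_2 = (3, -9, -18)ᵀ.

Sanity check: (A − (-2)·I) v_1 = (0, 0, 0)ᵀ = 0. ✓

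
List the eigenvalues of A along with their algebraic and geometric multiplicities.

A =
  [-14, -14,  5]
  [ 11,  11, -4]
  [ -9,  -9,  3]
λ = 0: alg = 3, geom = 1

Step 1 — factor the characteristic polynomial to read off the algebraic multiplicities:
  χ_A(x) = x^3

Step 2 — compute geometric multiplicities via the rank-nullity identity g(λ) = n − rank(A − λI):
  rank(A − (0)·I) = 2, so dim ker(A − (0)·I) = n − 2 = 1

Summary:
  λ = 0: algebraic multiplicity = 3, geometric multiplicity = 1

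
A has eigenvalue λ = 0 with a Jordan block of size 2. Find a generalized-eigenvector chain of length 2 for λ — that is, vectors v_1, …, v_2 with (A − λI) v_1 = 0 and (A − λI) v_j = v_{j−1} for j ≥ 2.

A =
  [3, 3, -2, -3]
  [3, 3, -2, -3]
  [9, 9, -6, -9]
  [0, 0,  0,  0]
A Jordan chain for λ = 0 of length 2:
v_1 = (3, 3, 9, 0)ᵀ
v_2 = (1, 0, 0, 0)ᵀ

Let N = A − (0)·I. We want v_2 with N^2 v_2 = 0 but N^1 v_2 ≠ 0; then v_{j-1} := N · v_j for j = 2, …, 2.

Pick v_2 = (1, 0, 0, 0)ᵀ.
Then v_1 = N · v_2 = (3, 3, 9, 0)ᵀ.

Sanity check: (A − (0)·I) v_1 = (0, 0, 0, 0)ᵀ = 0. ✓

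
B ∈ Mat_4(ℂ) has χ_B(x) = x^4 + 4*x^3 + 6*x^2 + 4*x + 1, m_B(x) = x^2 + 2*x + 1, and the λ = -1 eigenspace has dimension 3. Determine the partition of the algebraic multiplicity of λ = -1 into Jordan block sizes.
Block sizes for λ = -1: [2, 1, 1]

Step 1 — from the characteristic polynomial, algebraic multiplicity of λ = -1 is 4. From dim ker(B − (-1)·I) = 3, there are exactly 3 Jordan blocks for λ = -1.
Step 2 — from the minimal polynomial, the factor (x + 1)^2 tells us the largest block for λ = -1 has size 2.
Step 3 — with total size 4, 3 blocks, and largest block 2, the block sizes (in nonincreasing order) are [2, 1, 1].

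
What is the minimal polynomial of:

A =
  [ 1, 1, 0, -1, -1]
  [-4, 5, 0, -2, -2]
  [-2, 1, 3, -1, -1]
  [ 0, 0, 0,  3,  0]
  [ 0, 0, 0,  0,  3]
x^2 - 6*x + 9

The characteristic polynomial is χ_A(x) = (x - 3)^5, so the eigenvalues are known. The minimal polynomial is
  m_A(x) = Π_λ (x − λ)^{k_λ}
where k_λ is the size of the *largest* Jordan block for λ (equivalently, the smallest k with (A − λI)^k v = 0 for every generalised eigenvector v of λ).

  λ = 3: largest Jordan block has size 2, contributing (x − 3)^2

So m_A(x) = (x - 3)^2 = x^2 - 6*x + 9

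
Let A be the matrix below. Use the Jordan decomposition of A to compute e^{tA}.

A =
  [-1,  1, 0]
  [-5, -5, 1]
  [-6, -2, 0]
e^{tA} =
  [-2*t^2*exp(-2*t) + t*exp(-2*t) + exp(-2*t), -t^2*exp(-2*t) + t*exp(-2*t), t^2*exp(-2*t)/2]
  [2*t^2*exp(-2*t) - 5*t*exp(-2*t), t^2*exp(-2*t) - 3*t*exp(-2*t) + exp(-2*t), -t^2*exp(-2*t)/2 + t*exp(-2*t)]
  [-4*t^2*exp(-2*t) - 6*t*exp(-2*t), -2*t^2*exp(-2*t) - 2*t*exp(-2*t), t^2*exp(-2*t) + 2*t*exp(-2*t) + exp(-2*t)]

Strategy: write A = P · J · P⁻¹ where J is a Jordan canonical form, so e^{tA} = P · e^{tJ} · P⁻¹, and e^{tJ} can be computed block-by-block.

A has Jordan form
J =
  [-2,  1,  0]
  [ 0, -2,  1]
  [ 0,  0, -2]
(up to reordering of blocks).

Per-block formulas:
  For a 3×3 Jordan block J_3(-2): exp(t · J_3(-2)) = e^(-2t)·(I + t·N + (t^2/2)·N^2), where N is the 3×3 nilpotent shift.

After assembling e^{tJ} and conjugating by P, we get:

e^{tA} =
  [-2*t^2*exp(-2*t) + t*exp(-2*t) + exp(-2*t), -t^2*exp(-2*t) + t*exp(-2*t), t^2*exp(-2*t)/2]
  [2*t^2*exp(-2*t) - 5*t*exp(-2*t), t^2*exp(-2*t) - 3*t*exp(-2*t) + exp(-2*t), -t^2*exp(-2*t)/2 + t*exp(-2*t)]
  [-4*t^2*exp(-2*t) - 6*t*exp(-2*t), -2*t^2*exp(-2*t) - 2*t*exp(-2*t), t^2*exp(-2*t) + 2*t*exp(-2*t) + exp(-2*t)]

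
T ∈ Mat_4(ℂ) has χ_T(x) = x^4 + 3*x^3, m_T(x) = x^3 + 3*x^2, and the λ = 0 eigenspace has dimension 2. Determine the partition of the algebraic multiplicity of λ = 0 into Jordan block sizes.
Block sizes for λ = 0: [2, 1]

Step 1 — from the characteristic polynomial, algebraic multiplicity of λ = 0 is 3. From dim ker(T − (0)·I) = 2, there are exactly 2 Jordan blocks for λ = 0.
Step 2 — from the minimal polynomial, the factor (x − 0)^2 tells us the largest block for λ = 0 has size 2.
Step 3 — with total size 3, 2 blocks, and largest block 2, the block sizes (in nonincreasing order) are [2, 1].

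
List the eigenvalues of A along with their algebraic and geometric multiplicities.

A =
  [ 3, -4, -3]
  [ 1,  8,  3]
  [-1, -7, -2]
λ = 1: alg = 1, geom = 1; λ = 4: alg = 2, geom = 1

Step 1 — factor the characteristic polynomial to read off the algebraic multiplicities:
  χ_A(x) = (x - 4)^2*(x - 1)

Step 2 — compute geometric multiplicities via the rank-nullity identity g(λ) = n − rank(A − λI):
  rank(A − (1)·I) = 2, so dim ker(A − (1)·I) = n − 2 = 1
  rank(A − (4)·I) = 2, so dim ker(A − (4)·I) = n − 2 = 1

Summary:
  λ = 1: algebraic multiplicity = 1, geometric multiplicity = 1
  λ = 4: algebraic multiplicity = 2, geometric multiplicity = 1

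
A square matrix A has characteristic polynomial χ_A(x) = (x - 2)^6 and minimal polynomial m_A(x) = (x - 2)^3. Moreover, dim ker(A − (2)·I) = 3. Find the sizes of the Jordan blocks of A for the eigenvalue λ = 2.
Block sizes for λ = 2: [3, 2, 1]

Step 1 — from the characteristic polynomial, algebraic multiplicity of λ = 2 is 6. From dim ker(A − (2)·I) = 3, there are exactly 3 Jordan blocks for λ = 2.
Step 2 — from the minimal polynomial, the factor (x − 2)^3 tells us the largest block for λ = 2 has size 3.
Step 3 — with total size 6, 3 blocks, and largest block 3, the block sizes (in nonincreasing order) are [3, 2, 1].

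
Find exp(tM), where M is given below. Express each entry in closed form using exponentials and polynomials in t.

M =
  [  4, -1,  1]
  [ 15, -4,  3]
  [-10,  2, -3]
e^{tM} =
  [5*t*exp(-t) + exp(-t), -t*exp(-t), t*exp(-t)]
  [15*t*exp(-t), -3*t*exp(-t) + exp(-t), 3*t*exp(-t)]
  [-10*t*exp(-t), 2*t*exp(-t), -2*t*exp(-t) + exp(-t)]

Strategy: write M = P · J · P⁻¹ where J is a Jordan canonical form, so e^{tM} = P · e^{tJ} · P⁻¹, and e^{tJ} can be computed block-by-block.

M has Jordan form
J =
  [-1,  1,  0]
  [ 0, -1,  0]
  [ 0,  0, -1]
(up to reordering of blocks).

Per-block formulas:
  For a 1×1 block at λ = -1: exp(t · [-1]) = [e^(-1t)].
  For a 2×2 Jordan block J_2(-1): exp(t · J_2(-1)) = e^(-1t)·(I + t·N), where N is the 2×2 nilpotent shift.

After assembling e^{tJ} and conjugating by P, we get:

e^{tM} =
  [5*t*exp(-t) + exp(-t), -t*exp(-t), t*exp(-t)]
  [15*t*exp(-t), -3*t*exp(-t) + exp(-t), 3*t*exp(-t)]
  [-10*t*exp(-t), 2*t*exp(-t), -2*t*exp(-t) + exp(-t)]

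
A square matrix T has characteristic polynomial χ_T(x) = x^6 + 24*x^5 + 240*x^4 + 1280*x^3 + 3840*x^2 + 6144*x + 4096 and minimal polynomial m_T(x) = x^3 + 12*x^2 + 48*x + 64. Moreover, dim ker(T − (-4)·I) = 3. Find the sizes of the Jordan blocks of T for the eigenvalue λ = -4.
Block sizes for λ = -4: [3, 2, 1]

Step 1 — from the characteristic polynomial, algebraic multiplicity of λ = -4 is 6. From dim ker(T − (-4)·I) = 3, there are exactly 3 Jordan blocks for λ = -4.
Step 2 — from the minimal polynomial, the factor (x + 4)^3 tells us the largest block for λ = -4 has size 3.
Step 3 — with total size 6, 3 blocks, and largest block 3, the block sizes (in nonincreasing order) are [3, 2, 1].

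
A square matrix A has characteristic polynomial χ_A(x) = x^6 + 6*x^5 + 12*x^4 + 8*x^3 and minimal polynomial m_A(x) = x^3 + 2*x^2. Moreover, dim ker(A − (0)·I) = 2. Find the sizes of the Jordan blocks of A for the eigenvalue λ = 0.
Block sizes for λ = 0: [2, 1]

Step 1 — from the characteristic polynomial, algebraic multiplicity of λ = 0 is 3. From dim ker(A − (0)·I) = 2, there are exactly 2 Jordan blocks for λ = 0.
Step 2 — from the minimal polynomial, the factor (x − 0)^2 tells us the largest block for λ = 0 has size 2.
Step 3 — with total size 3, 2 blocks, and largest block 2, the block sizes (in nonincreasing order) are [2, 1].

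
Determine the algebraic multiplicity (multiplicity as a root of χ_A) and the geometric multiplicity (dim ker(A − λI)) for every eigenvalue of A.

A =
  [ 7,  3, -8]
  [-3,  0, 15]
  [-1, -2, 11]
λ = 6: alg = 3, geom = 1

Step 1 — factor the characteristic polynomial to read off the algebraic multiplicities:
  χ_A(x) = (x - 6)^3

Step 2 — compute geometric multiplicities via the rank-nullity identity g(λ) = n − rank(A − λI):
  rank(A − (6)·I) = 2, so dim ker(A − (6)·I) = n − 2 = 1

Summary:
  λ = 6: algebraic multiplicity = 3, geometric multiplicity = 1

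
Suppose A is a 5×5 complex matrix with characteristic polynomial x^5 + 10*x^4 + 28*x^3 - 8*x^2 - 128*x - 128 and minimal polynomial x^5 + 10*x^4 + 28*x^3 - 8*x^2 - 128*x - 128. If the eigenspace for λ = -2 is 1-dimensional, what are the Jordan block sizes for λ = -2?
Block sizes for λ = -2: [2]

Step 1 — from the characteristic polynomial, algebraic multiplicity of λ = -2 is 2. From dim ker(A − (-2)·I) = 1, there are exactly 1 Jordan blocks for λ = -2.
Step 2 — from the minimal polynomial, the factor (x + 2)^2 tells us the largest block for λ = -2 has size 2.
Step 3 — with total size 2, 1 blocks, and largest block 2, the block sizes (in nonincreasing order) are [2].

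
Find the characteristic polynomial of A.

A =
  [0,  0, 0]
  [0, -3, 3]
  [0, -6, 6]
x^3 - 3*x^2

Expanding det(x·I − A) (e.g. by cofactor expansion or by noting that A is similar to its Jordan form J, which has the same characteristic polynomial as A) gives
  χ_A(x) = x^3 - 3*x^2
which factors as x^2*(x - 3). The eigenvalues (with algebraic multiplicities) are λ = 0 with multiplicity 2, λ = 3 with multiplicity 1.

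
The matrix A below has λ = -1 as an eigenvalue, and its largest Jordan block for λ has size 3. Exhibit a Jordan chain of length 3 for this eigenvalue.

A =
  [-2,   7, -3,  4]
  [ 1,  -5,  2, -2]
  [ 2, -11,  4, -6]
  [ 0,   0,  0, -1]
A Jordan chain for λ = -1 of length 3:
v_1 = (2, -1, -3, 0)ᵀ
v_2 = (-1, 1, 2, 0)ᵀ
v_3 = (1, 0, 0, 0)ᵀ

Let N = A − (-1)·I. We want v_3 with N^3 v_3 = 0 but N^2 v_3 ≠ 0; then v_{j-1} := N · v_j for j = 3, …, 2.

Pick v_3 = (1, 0, 0, 0)ᵀ.
Then v_2 = N · v_3 = (-1, 1, 2, 0)ᵀ.
Then v_1 = N · v_2 = (2, -1, -3, 0)ᵀ.

Sanity check: (A − (-1)·I) v_1 = (0, 0, 0, 0)ᵀ = 0. ✓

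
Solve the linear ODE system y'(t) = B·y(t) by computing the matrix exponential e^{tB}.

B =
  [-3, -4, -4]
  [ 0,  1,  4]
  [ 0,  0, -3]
e^{tB} =
  [exp(-3*t), -exp(t) + exp(-3*t), -exp(t) + exp(-3*t)]
  [0, exp(t), exp(t) - exp(-3*t)]
  [0, 0, exp(-3*t)]

Strategy: write B = P · J · P⁻¹ where J is a Jordan canonical form, so e^{tB} = P · e^{tJ} · P⁻¹, and e^{tJ} can be computed block-by-block.

B has Jordan form
J =
  [-3,  0, 0]
  [ 0, -3, 0]
  [ 0,  0, 1]
(up to reordering of blocks).

Per-block formulas:
  For a 1×1 block at λ = -3: exp(t · [-3]) = [e^(-3t)].
  For a 1×1 block at λ = 1: exp(t · [1]) = [e^(1t)].

After assembling e^{tJ} and conjugating by P, we get:

e^{tB} =
  [exp(-3*t), -exp(t) + exp(-3*t), -exp(t) + exp(-3*t)]
  [0, exp(t), exp(t) - exp(-3*t)]
  [0, 0, exp(-3*t)]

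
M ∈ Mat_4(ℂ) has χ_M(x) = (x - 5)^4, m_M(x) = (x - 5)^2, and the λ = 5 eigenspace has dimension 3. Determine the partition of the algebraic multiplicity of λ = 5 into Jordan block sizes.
Block sizes for λ = 5: [2, 1, 1]

Step 1 — from the characteristic polynomial, algebraic multiplicity of λ = 5 is 4. From dim ker(M − (5)·I) = 3, there are exactly 3 Jordan blocks for λ = 5.
Step 2 — from the minimal polynomial, the factor (x − 5)^2 tells us the largest block for λ = 5 has size 2.
Step 3 — with total size 4, 3 blocks, and largest block 2, the block sizes (in nonincreasing order) are [2, 1, 1].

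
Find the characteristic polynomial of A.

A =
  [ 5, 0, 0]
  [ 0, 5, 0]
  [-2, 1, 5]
x^3 - 15*x^2 + 75*x - 125

Expanding det(x·I − A) (e.g. by cofactor expansion or by noting that A is similar to its Jordan form J, which has the same characteristic polynomial as A) gives
  χ_A(x) = x^3 - 15*x^2 + 75*x - 125
which factors as (x - 5)^3. The eigenvalues (with algebraic multiplicities) are λ = 5 with multiplicity 3.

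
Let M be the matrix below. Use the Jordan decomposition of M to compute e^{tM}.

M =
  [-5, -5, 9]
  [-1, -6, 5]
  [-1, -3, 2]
e^{tM} =
  [-2*t*exp(-3*t) + exp(-3*t), -t^2*exp(-3*t) - 5*t*exp(-3*t), t^2*exp(-3*t) + 9*t*exp(-3*t)]
  [-t*exp(-3*t), -t^2*exp(-3*t)/2 - 3*t*exp(-3*t) + exp(-3*t), t^2*exp(-3*t)/2 + 5*t*exp(-3*t)]
  [-t*exp(-3*t), -t^2*exp(-3*t)/2 - 3*t*exp(-3*t), t^2*exp(-3*t)/2 + 5*t*exp(-3*t) + exp(-3*t)]

Strategy: write M = P · J · P⁻¹ where J is a Jordan canonical form, so e^{tM} = P · e^{tJ} · P⁻¹, and e^{tJ} can be computed block-by-block.

M has Jordan form
J =
  [-3,  1,  0]
  [ 0, -3,  1]
  [ 0,  0, -3]
(up to reordering of blocks).

Per-block formulas:
  For a 3×3 Jordan block J_3(-3): exp(t · J_3(-3)) = e^(-3t)·(I + t·N + (t^2/2)·N^2), where N is the 3×3 nilpotent shift.

After assembling e^{tJ} and conjugating by P, we get:

e^{tM} =
  [-2*t*exp(-3*t) + exp(-3*t), -t^2*exp(-3*t) - 5*t*exp(-3*t), t^2*exp(-3*t) + 9*t*exp(-3*t)]
  [-t*exp(-3*t), -t^2*exp(-3*t)/2 - 3*t*exp(-3*t) + exp(-3*t), t^2*exp(-3*t)/2 + 5*t*exp(-3*t)]
  [-t*exp(-3*t), -t^2*exp(-3*t)/2 - 3*t*exp(-3*t), t^2*exp(-3*t)/2 + 5*t*exp(-3*t) + exp(-3*t)]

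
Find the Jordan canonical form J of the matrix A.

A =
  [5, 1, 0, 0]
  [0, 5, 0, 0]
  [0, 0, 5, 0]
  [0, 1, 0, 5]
J_2(5) ⊕ J_1(5) ⊕ J_1(5)

The characteristic polynomial is
  det(x·I − A) = x^4 - 20*x^3 + 150*x^2 - 500*x + 625 = (x - 5)^4

Eigenvalues and multiplicities (the geometric multiplicity of λ is n − rank(A − λI), which equals the number of Jordan blocks for λ):
  λ = 5: algebraic multiplicity = 4, geometric multiplicity = 3

Determining the block sizes for each eigenvalue:
  λ = 5: 3 blocks summing to 4 forces exactly one block of size 2 and the rest size 1 → block sizes [2, 1, 1]

Assembling the blocks gives a Jordan form
J =
  [5, 1, 0, 0]
  [0, 5, 0, 0]
  [0, 0, 5, 0]
  [0, 0, 0, 5]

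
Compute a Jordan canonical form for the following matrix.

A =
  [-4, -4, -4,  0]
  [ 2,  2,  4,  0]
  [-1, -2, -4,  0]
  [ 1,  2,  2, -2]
J_2(-2) ⊕ J_1(-2) ⊕ J_1(-2)

The characteristic polynomial is
  det(x·I − A) = x^4 + 8*x^3 + 24*x^2 + 32*x + 16 = (x + 2)^4

Eigenvalues and multiplicities (the geometric multiplicity of λ is n − rank(A − λI), which equals the number of Jordan blocks for λ):
  λ = -2: algebraic multiplicity = 4, geometric multiplicity = 3

Determining the block sizes for each eigenvalue:
  λ = -2: 3 blocks summing to 4 forces exactly one block of size 2 and the rest size 1 → block sizes [2, 1, 1]

Assembling the blocks gives a Jordan form
J =
  [-2,  1,  0,  0]
  [ 0, -2,  0,  0]
  [ 0,  0, -2,  0]
  [ 0,  0,  0, -2]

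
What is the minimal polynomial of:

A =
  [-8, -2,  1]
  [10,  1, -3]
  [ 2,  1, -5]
x^3 + 12*x^2 + 48*x + 64

The characteristic polynomial is χ_A(x) = (x + 4)^3, so the eigenvalues are known. The minimal polynomial is
  m_A(x) = Π_λ (x − λ)^{k_λ}
where k_λ is the size of the *largest* Jordan block for λ (equivalently, the smallest k with (A − λI)^k v = 0 for every generalised eigenvector v of λ).

  λ = -4: largest Jordan block has size 3, contributing (x + 4)^3

So m_A(x) = (x + 4)^3 = x^3 + 12*x^2 + 48*x + 64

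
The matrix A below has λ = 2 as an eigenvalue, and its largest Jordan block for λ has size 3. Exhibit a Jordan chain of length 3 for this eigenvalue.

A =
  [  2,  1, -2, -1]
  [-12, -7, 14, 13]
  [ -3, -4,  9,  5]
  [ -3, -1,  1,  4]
A Jordan chain for λ = 2 of length 3:
v_1 = (-3, 27, 12, 3)ᵀ
v_2 = (0, -12, -3, -3)ᵀ
v_3 = (1, 0, 0, 0)ᵀ

Let N = A − (2)·I. We want v_3 with N^3 v_3 = 0 but N^2 v_3 ≠ 0; then v_{j-1} := N · v_j for j = 3, …, 2.

Pick v_3 = (1, 0, 0, 0)ᵀ.
Then v_2 = N · v_3 = (0, -12, -3, -3)ᵀ.
Then v_1 = N · v_2 = (-3, 27, 12, 3)ᵀ.

Sanity check: (A − (2)·I) v_1 = (0, 0, 0, 0)ᵀ = 0. ✓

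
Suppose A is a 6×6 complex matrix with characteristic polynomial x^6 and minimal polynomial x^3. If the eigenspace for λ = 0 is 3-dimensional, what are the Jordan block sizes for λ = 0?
Block sizes for λ = 0: [3, 2, 1]

Step 1 — from the characteristic polynomial, algebraic multiplicity of λ = 0 is 6. From dim ker(A − (0)·I) = 3, there are exactly 3 Jordan blocks for λ = 0.
Step 2 — from the minimal polynomial, the factor (x − 0)^3 tells us the largest block for λ = 0 has size 3.
Step 3 — with total size 6, 3 blocks, and largest block 3, the block sizes (in nonincreasing order) are [3, 2, 1].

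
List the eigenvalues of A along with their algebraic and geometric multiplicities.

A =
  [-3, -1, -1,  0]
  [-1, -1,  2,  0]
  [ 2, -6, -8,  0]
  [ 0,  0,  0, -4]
λ = -4: alg = 4, geom = 2

Step 1 — factor the characteristic polynomial to read off the algebraic multiplicities:
  χ_A(x) = (x + 4)^4

Step 2 — compute geometric multiplicities via the rank-nullity identity g(λ) = n − rank(A − λI):
  rank(A − (-4)·I) = 2, so dim ker(A − (-4)·I) = n − 2 = 2

Summary:
  λ = -4: algebraic multiplicity = 4, geometric multiplicity = 2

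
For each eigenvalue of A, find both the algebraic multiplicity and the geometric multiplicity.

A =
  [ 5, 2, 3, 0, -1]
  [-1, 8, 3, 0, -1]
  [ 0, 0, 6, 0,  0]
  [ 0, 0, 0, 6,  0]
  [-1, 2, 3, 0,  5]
λ = 6: alg = 5, geom = 4

Step 1 — factor the characteristic polynomial to read off the algebraic multiplicities:
  χ_A(x) = (x - 6)^5

Step 2 — compute geometric multiplicities via the rank-nullity identity g(λ) = n − rank(A − λI):
  rank(A − (6)·I) = 1, so dim ker(A − (6)·I) = n − 1 = 4

Summary:
  λ = 6: algebraic multiplicity = 5, geometric multiplicity = 4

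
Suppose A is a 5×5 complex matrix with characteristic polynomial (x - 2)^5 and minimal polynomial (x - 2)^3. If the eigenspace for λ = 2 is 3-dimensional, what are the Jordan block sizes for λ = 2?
Block sizes for λ = 2: [3, 1, 1]

Step 1 — from the characteristic polynomial, algebraic multiplicity of λ = 2 is 5. From dim ker(A − (2)·I) = 3, there are exactly 3 Jordan blocks for λ = 2.
Step 2 — from the minimal polynomial, the factor (x − 2)^3 tells us the largest block for λ = 2 has size 3.
Step 3 — with total size 5, 3 blocks, and largest block 3, the block sizes (in nonincreasing order) are [3, 1, 1].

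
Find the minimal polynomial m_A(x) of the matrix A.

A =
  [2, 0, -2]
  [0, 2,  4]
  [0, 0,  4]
x^2 - 6*x + 8

The characteristic polynomial is χ_A(x) = (x - 4)*(x - 2)^2, so the eigenvalues are known. The minimal polynomial is
  m_A(x) = Π_λ (x − λ)^{k_λ}
where k_λ is the size of the *largest* Jordan block for λ (equivalently, the smallest k with (A − λI)^k v = 0 for every generalised eigenvector v of λ).

  λ = 2: largest Jordan block has size 1, contributing (x − 2)
  λ = 4: largest Jordan block has size 1, contributing (x − 4)

So m_A(x) = (x - 4)*(x - 2) = x^2 - 6*x + 8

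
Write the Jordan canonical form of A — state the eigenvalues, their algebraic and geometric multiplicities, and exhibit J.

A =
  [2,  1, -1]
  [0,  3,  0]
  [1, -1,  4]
J_2(3) ⊕ J_1(3)

The characteristic polynomial is
  det(x·I − A) = x^3 - 9*x^2 + 27*x - 27 = (x - 3)^3

Eigenvalues and multiplicities (the geometric multiplicity of λ is n − rank(A − λI), which equals the number of Jordan blocks for λ):
  λ = 3: algebraic multiplicity = 3, geometric multiplicity = 2

Determining the block sizes for each eigenvalue:
  λ = 3: 2 blocks summing to 3 forces exactly one block of size 2 and the rest size 1 → block sizes [2, 1]

Assembling the blocks gives a Jordan form
J =
  [3, 1, 0]
  [0, 3, 0]
  [0, 0, 3]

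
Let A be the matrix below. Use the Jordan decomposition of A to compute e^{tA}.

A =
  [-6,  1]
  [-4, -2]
e^{tA} =
  [-2*t*exp(-4*t) + exp(-4*t), t*exp(-4*t)]
  [-4*t*exp(-4*t), 2*t*exp(-4*t) + exp(-4*t)]

Strategy: write A = P · J · P⁻¹ where J is a Jordan canonical form, so e^{tA} = P · e^{tJ} · P⁻¹, and e^{tJ} can be computed block-by-block.

A has Jordan form
J =
  [-4,  1]
  [ 0, -4]
(up to reordering of blocks).

Per-block formulas:
  For a 2×2 Jordan block J_2(-4): exp(t · J_2(-4)) = e^(-4t)·(I + t·N), where N is the 2×2 nilpotent shift.

After assembling e^{tJ} and conjugating by P, we get:

e^{tA} =
  [-2*t*exp(-4*t) + exp(-4*t), t*exp(-4*t)]
  [-4*t*exp(-4*t), 2*t*exp(-4*t) + exp(-4*t)]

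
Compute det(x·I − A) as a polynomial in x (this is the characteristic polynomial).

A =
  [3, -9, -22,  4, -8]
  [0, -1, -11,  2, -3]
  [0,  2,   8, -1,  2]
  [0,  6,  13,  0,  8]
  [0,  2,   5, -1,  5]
x^5 - 15*x^4 + 90*x^3 - 270*x^2 + 405*x - 243

Expanding det(x·I − A) (e.g. by cofactor expansion or by noting that A is similar to its Jordan form J, which has the same characteristic polynomial as A) gives
  χ_A(x) = x^5 - 15*x^4 + 90*x^3 - 270*x^2 + 405*x - 243
which factors as (x - 3)^5. The eigenvalues (with algebraic multiplicities) are λ = 3 with multiplicity 5.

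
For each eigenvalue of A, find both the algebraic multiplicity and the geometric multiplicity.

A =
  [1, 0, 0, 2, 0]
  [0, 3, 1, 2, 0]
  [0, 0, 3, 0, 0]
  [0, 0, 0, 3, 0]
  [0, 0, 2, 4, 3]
λ = 1: alg = 1, geom = 1; λ = 3: alg = 4, geom = 3

Step 1 — factor the characteristic polynomial to read off the algebraic multiplicities:
  χ_A(x) = (x - 3)^4*(x - 1)

Step 2 — compute geometric multiplicities via the rank-nullity identity g(λ) = n − rank(A − λI):
  rank(A − (1)·I) = 4, so dim ker(A − (1)·I) = n − 4 = 1
  rank(A − (3)·I) = 2, so dim ker(A − (3)·I) = n − 2 = 3

Summary:
  λ = 1: algebraic multiplicity = 1, geometric multiplicity = 1
  λ = 3: algebraic multiplicity = 4, geometric multiplicity = 3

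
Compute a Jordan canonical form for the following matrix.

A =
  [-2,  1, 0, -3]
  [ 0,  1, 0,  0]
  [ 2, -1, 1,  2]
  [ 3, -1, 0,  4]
J_2(1) ⊕ J_2(1)

The characteristic polynomial is
  det(x·I − A) = x^4 - 4*x^3 + 6*x^2 - 4*x + 1 = (x - 1)^4

Eigenvalues and multiplicities (the geometric multiplicity of λ is n − rank(A − λI), which equals the number of Jordan blocks for λ):
  λ = 1: algebraic multiplicity = 4, geometric multiplicity = 2

Determining the block sizes for each eigenvalue:
  λ = 1: with am = 4 and gm = 2, the partition is not yet determined (e.g. several partitions of 4 into 2 parts exist). Let N = A − (1)·I. Computing rank(N^1) = 2, rank(N^2) = 0; the number of blocks of size ≥ j is rank(N^{j−1}) − rank(N^j), giving [2, 2]. So we have 2 block(s) of size 2 → block sizes [2, 2]

Assembling the blocks gives a Jordan form
J =
  [1, 1, 0, 0]
  [0, 1, 0, 0]
  [0, 0, 1, 1]
  [0, 0, 0, 1]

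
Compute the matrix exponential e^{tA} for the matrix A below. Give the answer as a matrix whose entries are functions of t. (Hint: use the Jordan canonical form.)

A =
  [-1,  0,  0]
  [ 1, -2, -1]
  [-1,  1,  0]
e^{tA} =
  [exp(-t), 0, 0]
  [t*exp(-t), -t*exp(-t) + exp(-t), -t*exp(-t)]
  [-t*exp(-t), t*exp(-t), t*exp(-t) + exp(-t)]

Strategy: write A = P · J · P⁻¹ where J is a Jordan canonical form, so e^{tA} = P · e^{tJ} · P⁻¹, and e^{tJ} can be computed block-by-block.

A has Jordan form
J =
  [-1,  1,  0]
  [ 0, -1,  0]
  [ 0,  0, -1]
(up to reordering of blocks).

Per-block formulas:
  For a 1×1 block at λ = -1: exp(t · [-1]) = [e^(-1t)].
  For a 2×2 Jordan block J_2(-1): exp(t · J_2(-1)) = e^(-1t)·(I + t·N), where N is the 2×2 nilpotent shift.

After assembling e^{tJ} and conjugating by P, we get:

e^{tA} =
  [exp(-t), 0, 0]
  [t*exp(-t), -t*exp(-t) + exp(-t), -t*exp(-t)]
  [-t*exp(-t), t*exp(-t), t*exp(-t) + exp(-t)]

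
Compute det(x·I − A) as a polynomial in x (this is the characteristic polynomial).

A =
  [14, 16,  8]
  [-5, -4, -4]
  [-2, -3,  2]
x^3 - 12*x^2 + 48*x - 64

Expanding det(x·I − A) (e.g. by cofactor expansion or by noting that A is similar to its Jordan form J, which has the same characteristic polynomial as A) gives
  χ_A(x) = x^3 - 12*x^2 + 48*x - 64
which factors as (x - 4)^3. The eigenvalues (with algebraic multiplicities) are λ = 4 with multiplicity 3.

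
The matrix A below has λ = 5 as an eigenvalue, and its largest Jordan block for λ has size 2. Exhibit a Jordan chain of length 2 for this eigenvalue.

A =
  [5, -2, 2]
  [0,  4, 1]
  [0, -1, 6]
A Jordan chain for λ = 5 of length 2:
v_1 = (-2, -1, -1)ᵀ
v_2 = (0, 1, 0)ᵀ

Let N = A − (5)·I. We want v_2 with N^2 v_2 = 0 but N^1 v_2 ≠ 0; then v_{j-1} := N · v_j for j = 2, …, 2.

Pick v_2 = (0, 1, 0)ᵀ.
Then v_1 = N · v_2 = (-2, -1, -1)ᵀ.

Sanity check: (A − (5)·I) v_1 = (0, 0, 0)ᵀ = 0. ✓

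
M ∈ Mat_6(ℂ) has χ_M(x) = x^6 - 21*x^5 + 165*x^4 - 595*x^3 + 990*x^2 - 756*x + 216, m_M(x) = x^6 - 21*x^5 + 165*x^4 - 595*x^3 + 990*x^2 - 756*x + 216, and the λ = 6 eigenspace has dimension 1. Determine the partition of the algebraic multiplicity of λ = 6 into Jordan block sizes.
Block sizes for λ = 6: [3]

Step 1 — from the characteristic polynomial, algebraic multiplicity of λ = 6 is 3. From dim ker(M − (6)·I) = 1, there are exactly 1 Jordan blocks for λ = 6.
Step 2 — from the minimal polynomial, the factor (x − 6)^3 tells us the largest block for λ = 6 has size 3.
Step 3 — with total size 3, 1 blocks, and largest block 3, the block sizes (in nonincreasing order) are [3].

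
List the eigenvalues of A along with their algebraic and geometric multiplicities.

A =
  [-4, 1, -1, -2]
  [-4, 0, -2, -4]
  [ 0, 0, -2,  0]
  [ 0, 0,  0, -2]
λ = -2: alg = 4, geom = 3

Step 1 — factor the characteristic polynomial to read off the algebraic multiplicities:
  χ_A(x) = (x + 2)^4

Step 2 — compute geometric multiplicities via the rank-nullity identity g(λ) = n − rank(A − λI):
  rank(A − (-2)·I) = 1, so dim ker(A − (-2)·I) = n − 1 = 3

Summary:
  λ = -2: algebraic multiplicity = 4, geometric multiplicity = 3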